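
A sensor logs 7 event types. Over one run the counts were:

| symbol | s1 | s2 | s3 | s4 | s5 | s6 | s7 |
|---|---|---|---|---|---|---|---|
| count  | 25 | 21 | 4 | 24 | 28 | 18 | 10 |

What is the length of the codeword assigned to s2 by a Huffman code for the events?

3

Huffman merges, smallest pair first:
merge s3(4) and s7(10): 14
merge 14 and s6(18): 32
merge s2(21) and s4(24): 45
merge s1(25) and s5(28): 53
merge 32 and 45: 77
merge 53 and 77: 130
s2's leaf is at depth 3, giving a 3-bit codeword.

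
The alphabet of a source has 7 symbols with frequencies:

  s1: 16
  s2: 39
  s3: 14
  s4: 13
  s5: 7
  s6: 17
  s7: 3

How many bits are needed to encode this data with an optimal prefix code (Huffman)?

Greedily combine the two least-frequent nodes:
merge s7(3) and s5(7): 10
merge 10 and s4(13): 23
merge s3(14) and s1(16): 30
merge s6(17) and 23: 40
merge 30 and s2(39): 69
merge 40 and 69: 109
The encoded length is the sum of every internal node's weight: 10 + 23 + 30 + 40 + 69 + 109 = 281 bits.

281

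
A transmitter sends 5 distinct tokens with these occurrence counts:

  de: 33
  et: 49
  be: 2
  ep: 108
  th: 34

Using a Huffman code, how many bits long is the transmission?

Greedily combine the two least-frequent nodes:
merge be(2) and de(33): 35
merge th(34) and 35: 69
merge et(49) and 69: 118
merge ep(108) and 118: 226
Each symbol's bit-cost is frequency × depth; summing gives 448 bits (equivalently 35 + 69 + 118 + 226).

448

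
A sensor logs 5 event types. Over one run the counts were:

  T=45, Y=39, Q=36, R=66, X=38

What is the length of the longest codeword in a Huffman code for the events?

3

Merge the two lowest-weight nodes at each step:
merge Q(36) and X(38): 74
merge Y(39) and T(45): 84
merge R(66) and 74: 140
merge 84 and 140: 224
Maximum depth reached is 3.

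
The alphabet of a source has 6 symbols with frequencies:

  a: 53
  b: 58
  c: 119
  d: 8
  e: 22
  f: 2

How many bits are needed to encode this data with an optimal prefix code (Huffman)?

532

Merge the two smallest weights repeatedly:
combine f(2), d(8) → 10
combine 10, e(22) → 32
combine 32, a(53) → 85
combine b(58), 85 → 143
combine c(119), 143 → 262
Total encoded bits = sum of merged weights = 10 + 32 + 85 + 143 + 262 = 532.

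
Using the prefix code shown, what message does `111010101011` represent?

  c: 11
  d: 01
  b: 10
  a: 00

Read left to right; each codeword is recognised as soon as it completes (prefix code):
  11→c | 10→b | 10→b | 10→b | 10→b | 11→c
Decoded message: cbbbbc

cbbbbc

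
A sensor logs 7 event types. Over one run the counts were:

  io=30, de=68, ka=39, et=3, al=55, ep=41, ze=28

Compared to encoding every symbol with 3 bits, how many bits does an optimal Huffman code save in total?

92

Fixed-length: 3 bits × 264 symbols = 792 bits.
Huffman merges:
et(3) + ze(28) → 31
io(30) + 31 → 61
ka(39) + ep(41) → 80
al(55) + 61 → 116
de(68) + 80 → 148
116 + 148 → 264
Huffman total = 31 + 61 + 80 + 116 + 148 + 264 = 700 bits.
Saving = 792 − 700 = 92 bits.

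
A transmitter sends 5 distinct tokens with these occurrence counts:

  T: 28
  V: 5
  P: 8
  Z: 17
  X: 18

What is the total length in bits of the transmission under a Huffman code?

Build the Huffman tree bottom-up:
merge V(5) and P(8): 13
merge 13 and Z(17): 30
merge X(18) and T(28): 46
merge 30 and 46: 76
Total encoded bits = sum of merged weights = 13 + 30 + 46 + 76 = 165.

165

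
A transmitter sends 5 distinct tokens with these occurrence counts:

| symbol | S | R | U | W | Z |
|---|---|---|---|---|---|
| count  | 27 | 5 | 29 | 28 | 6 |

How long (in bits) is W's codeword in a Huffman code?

2

Build the tree from the bottom:
merge R(5) and Z(6): 11
merge 11 and S(27): 38
merge W(28) and U(29): 57
merge 38 and 57: 95
The subtree containing W is merged 2 times, so code length = 2.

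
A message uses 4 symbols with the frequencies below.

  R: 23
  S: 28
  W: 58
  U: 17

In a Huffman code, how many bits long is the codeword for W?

Repeatedly merge the two smallest:
combine U(17), R(23) → 40
combine S(28), 40 → 68
combine W(58), 68 → 126
W is a child of the root — depth 1, so its codeword is a single bit.

1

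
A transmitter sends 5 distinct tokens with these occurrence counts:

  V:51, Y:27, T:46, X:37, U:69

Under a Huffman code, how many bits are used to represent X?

3

Repeatedly merge the two smallest:
merge Y(27) and X(37): 64
merge T(46) and V(51): 97
merge 64 and U(69): 133
merge 97 and 133: 230
X sits 3 levels below the root, so its codeword is 3 bits.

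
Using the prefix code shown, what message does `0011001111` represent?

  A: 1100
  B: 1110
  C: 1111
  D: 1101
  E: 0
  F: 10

Read left to right; each codeword is recognised as soon as it completes (prefix code):
  0→E | 0→E | 1100→A | 1111→C
Decoded message: EEAC

EEAC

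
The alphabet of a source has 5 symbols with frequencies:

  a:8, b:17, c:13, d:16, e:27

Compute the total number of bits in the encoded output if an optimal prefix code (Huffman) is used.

183

Greedily combine the two least-frequent nodes:
a(8) + c(13) → 21
d(16) + b(17) → 33
21 + e(27) → 48
33 + 48 → 81
The encoded length is the sum of every internal node's weight: 21 + 33 + 48 + 81 = 183 bits.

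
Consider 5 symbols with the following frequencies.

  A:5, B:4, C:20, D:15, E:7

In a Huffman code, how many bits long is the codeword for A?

4

Huffman merges, smallest pair first:
merge B(4) and A(5): 9
merge E(7) and 9: 16
merge D(15) and 16: 31
merge C(20) and 31: 51
A sits 4 levels below the root, so its codeword is 4 bits.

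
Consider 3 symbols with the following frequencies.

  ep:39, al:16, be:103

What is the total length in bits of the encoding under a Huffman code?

Build the Huffman tree bottom-up:
merge al(16) and ep(39): 55
merge 55 and be(103): 158
Total encoded bits = sum of merged weights = 55 + 158 = 213.

213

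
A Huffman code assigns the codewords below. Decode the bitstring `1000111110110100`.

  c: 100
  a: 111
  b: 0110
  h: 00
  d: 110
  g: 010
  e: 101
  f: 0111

cfddc

Read left to right; each codeword is recognised as soon as it completes (prefix code):
  100→c | 0111→f | 110→d | 110→d | 100→c
Decoded message: cfddc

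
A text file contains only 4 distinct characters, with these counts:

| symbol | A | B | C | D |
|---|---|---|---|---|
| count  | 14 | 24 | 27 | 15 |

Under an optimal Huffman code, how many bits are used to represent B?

2

Build the tree from the bottom:
combine A(14), D(15) → 29
combine B(24), C(27) → 51
combine 29, 51 → 80
B's leaf is at depth 2, giving a 2-bit codeword.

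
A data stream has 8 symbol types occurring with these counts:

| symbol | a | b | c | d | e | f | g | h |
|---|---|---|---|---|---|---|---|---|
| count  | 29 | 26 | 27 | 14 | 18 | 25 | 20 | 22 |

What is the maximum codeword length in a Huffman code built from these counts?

3

Merge the two lowest-weight nodes at each step:
combine d(14), e(18) → 32
combine g(20), h(22) → 42
combine f(25), b(26) → 51
combine c(27), a(29) → 56
combine 32, 42 → 74
combine 51, 56 → 107
combine 74, 107 → 181
Maximum depth reached is 3.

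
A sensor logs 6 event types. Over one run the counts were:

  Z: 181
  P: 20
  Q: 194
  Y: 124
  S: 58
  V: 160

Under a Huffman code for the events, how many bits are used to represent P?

4

Build the tree from the bottom:
merge P(20) and S(58): 78
merge 78 and Y(124): 202
merge V(160) and Z(181): 341
merge Q(194) and 202: 396
merge 341 and 396: 737
The subtree containing P is merged 4 times, so code length = 4.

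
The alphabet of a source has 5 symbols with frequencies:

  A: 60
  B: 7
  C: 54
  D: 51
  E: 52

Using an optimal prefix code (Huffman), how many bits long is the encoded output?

506

Greedily combine the two least-frequent nodes:
B(7) + D(51) → 58
E(52) + C(54) → 106
58 + A(60) → 118
106 + 118 → 224
Each symbol's bit-cost is frequency × depth; summing gives 506 bits (equivalently 58 + 106 + 118 + 224).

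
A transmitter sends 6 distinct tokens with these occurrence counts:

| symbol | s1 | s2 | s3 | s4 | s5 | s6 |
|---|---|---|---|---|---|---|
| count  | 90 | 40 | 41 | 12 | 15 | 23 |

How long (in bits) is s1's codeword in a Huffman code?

Huffman merges, smallest pair first:
merge s4(12) and s5(15): 27
merge s6(23) and 27: 50
merge s2(40) and s3(41): 81
merge 50 and 81: 131
merge s1(90) and 131: 221
s1 is a child of the root — depth 1, so its codeword is a single bit.

1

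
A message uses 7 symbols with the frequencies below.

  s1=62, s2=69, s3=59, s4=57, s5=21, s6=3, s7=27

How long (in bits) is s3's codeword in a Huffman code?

2

Repeatedly merge the two smallest:
combine s6(3), s5(21) → 24
combine 24, s7(27) → 51
combine 51, s4(57) → 108
combine s3(59), s1(62) → 121
combine s2(69), 108 → 177
combine 121, 177 → 298
s3 sits 2 levels below the root, so its codeword is 2 bits.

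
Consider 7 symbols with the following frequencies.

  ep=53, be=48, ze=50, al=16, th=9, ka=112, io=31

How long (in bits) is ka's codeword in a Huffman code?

Build the tree from the bottom:
merge th(9) and al(16): 25
merge 25 and io(31): 56
merge be(48) and ze(50): 98
merge ep(53) and 56: 109
merge 98 and 109: 207
merge ka(112) and 207: 319
ka is merged only at the final step, so code length = 1.

1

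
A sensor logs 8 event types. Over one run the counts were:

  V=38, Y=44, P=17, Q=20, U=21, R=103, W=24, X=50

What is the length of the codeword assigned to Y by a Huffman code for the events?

Repeatedly merge the two smallest:
combine P(17), Q(20) → 37
combine U(21), W(24) → 45
combine 37, V(38) → 75
combine Y(44), 45 → 89
combine X(50), 75 → 125
combine 89, R(103) → 192
combine 125, 192 → 317
The subtree containing Y is merged 3 times, so code length = 3.

3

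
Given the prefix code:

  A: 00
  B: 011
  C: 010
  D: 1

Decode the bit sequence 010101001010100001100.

Read left to right; each codeword is recognised as soon as it completes (prefix code):
  010→C | 1→D | 010→C | 010→C | 1→D | 010→C | 00→A | 011→B | 00→A
Decoded message: CDCCDCABA

CDCCDCABA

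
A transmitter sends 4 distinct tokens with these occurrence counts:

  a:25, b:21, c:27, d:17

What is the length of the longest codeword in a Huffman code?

Merge the two lowest-weight nodes at each step:
combine d(17), b(21) → 38
combine a(25), c(27) → 52
combine 38, 52 → 90
The first pair merged (d, b) ends up deepest, at depth 2.

2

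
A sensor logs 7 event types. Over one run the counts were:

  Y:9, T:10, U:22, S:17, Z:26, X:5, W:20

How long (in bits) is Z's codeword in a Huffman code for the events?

2

Repeatedly merge the two smallest:
combine X(5), Y(9) → 14
combine T(10), 14 → 24
combine S(17), W(20) → 37
combine U(22), 24 → 46
combine Z(26), 37 → 63
combine 46, 63 → 109
The subtree containing Z is merged 2 times, so code length = 2.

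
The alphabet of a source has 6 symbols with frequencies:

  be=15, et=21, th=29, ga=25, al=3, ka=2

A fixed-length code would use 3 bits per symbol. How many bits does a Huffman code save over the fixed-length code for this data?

Fixed-length: 3 bits × 95 symbols = 285 bits.
Huffman merges:
ka(2) + al(3) → 5
5 + be(15) → 20
20 + et(21) → 41
ga(25) + th(29) → 54
41 + 54 → 95
Huffman total = 5 + 20 + 41 + 54 + 95 = 215 bits.
Saving = 285 − 215 = 70 bits.

70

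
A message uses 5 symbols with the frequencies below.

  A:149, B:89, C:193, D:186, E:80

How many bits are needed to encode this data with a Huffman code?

1563

Greedily combine the two least-frequent nodes:
combine E(80), B(89) → 169
combine A(149), 169 → 318
combine D(186), C(193) → 379
combine 318, 379 → 697
Total encoded bits = sum of merged weights = 169 + 318 + 379 + 697 = 1563.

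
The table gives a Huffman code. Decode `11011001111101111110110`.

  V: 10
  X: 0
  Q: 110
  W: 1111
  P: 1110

QQXWVWQQ

Read left to right; each codeword is recognised as soon as it completes (prefix code):
  110→Q | 110→Q | 0→X | 1111→W | 10→V | 1111→W | 110→Q | 110→Q
Decoded message: QQXWVWQQ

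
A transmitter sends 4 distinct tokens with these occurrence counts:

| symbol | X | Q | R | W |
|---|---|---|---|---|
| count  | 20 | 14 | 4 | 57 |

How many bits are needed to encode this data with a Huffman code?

Merge the two smallest weights repeatedly:
R(4) + Q(14) → 18
18 + X(20) → 38
38 + W(57) → 95
Total encoded bits = sum of merged weights = 18 + 38 + 95 = 151.

151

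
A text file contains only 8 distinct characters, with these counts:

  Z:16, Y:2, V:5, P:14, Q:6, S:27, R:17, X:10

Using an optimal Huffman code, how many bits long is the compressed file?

267

Greedily combine the two least-frequent nodes:
combine Y(2), V(5) → 7
combine Q(6), 7 → 13
combine X(10), 13 → 23
combine P(14), Z(16) → 30
combine R(17), 23 → 40
combine S(27), 30 → 57
combine 40, 57 → 97
Total encoded bits = sum of merged weights = 7 + 13 + 23 + 30 + 40 + 57 + 97 = 267.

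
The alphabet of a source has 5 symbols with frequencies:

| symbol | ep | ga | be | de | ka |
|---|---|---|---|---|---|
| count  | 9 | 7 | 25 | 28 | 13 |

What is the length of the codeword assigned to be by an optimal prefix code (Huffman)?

Huffman merges, smallest pair first:
ga(7) + ep(9) → 16
ka(13) + 16 → 29
be(25) + de(28) → 53
29 + 53 → 82
be's leaf is at depth 2, giving a 2-bit codeword.

2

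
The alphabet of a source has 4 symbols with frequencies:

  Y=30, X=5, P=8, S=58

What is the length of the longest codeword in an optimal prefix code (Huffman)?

3

Merge the two lowest-weight nodes at each step:
X(5) + P(8) → 13
13 + Y(30) → 43
43 + S(58) → 101
The first pair merged (X, P) ends up deepest, at depth 3.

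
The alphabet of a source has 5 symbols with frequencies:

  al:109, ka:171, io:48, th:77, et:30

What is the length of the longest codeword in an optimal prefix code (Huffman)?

4

Merge the two lowest-weight nodes at each step:
merge et(30) and io(48): 78
merge th(77) and 78: 155
merge al(109) and 155: 264
merge ka(171) and 264: 435
The first pair merged (et, io) ends up deepest, at depth 4.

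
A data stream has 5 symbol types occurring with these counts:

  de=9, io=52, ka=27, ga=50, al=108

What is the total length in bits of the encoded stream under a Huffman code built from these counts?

506

Build the Huffman tree bottom-up:
de(9) + ka(27) → 36
36 + ga(50) → 86
io(52) + 86 → 138
al(108) + 138 → 246
Each symbol's bit-cost is frequency × depth; summing gives 506 bits (equivalently 36 + 86 + 138 + 246).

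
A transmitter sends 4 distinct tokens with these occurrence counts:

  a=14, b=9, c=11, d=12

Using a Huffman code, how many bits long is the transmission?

Build the Huffman tree bottom-up:
b(9) + c(11) → 20
d(12) + a(14) → 26
20 + 26 → 46
Each symbol's bit-cost is frequency × depth; summing gives 92 bits (equivalently 20 + 26 + 46).

92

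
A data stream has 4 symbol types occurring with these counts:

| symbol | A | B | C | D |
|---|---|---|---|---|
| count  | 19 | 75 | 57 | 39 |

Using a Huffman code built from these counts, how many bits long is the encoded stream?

Merge the two smallest weights repeatedly:
merge A(19) and D(39): 58
merge C(57) and 58: 115
merge B(75) and 115: 190
The encoded length is the sum of every internal node's weight: 58 + 115 + 190 = 363 bits.

363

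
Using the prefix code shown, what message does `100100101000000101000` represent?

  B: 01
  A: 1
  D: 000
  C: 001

ACCBDDABD

Read left to right; each codeword is recognised as soon as it completes (prefix code):
  1→A | 001→C | 001→C | 01→B | 000→D | 000→D | 1→A | 01→B | 000→D
Decoded message: ACCBDDABD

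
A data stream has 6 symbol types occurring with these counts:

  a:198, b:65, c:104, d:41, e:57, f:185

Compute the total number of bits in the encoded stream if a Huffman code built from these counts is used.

1561

Build the Huffman tree bottom-up:
combine d(41), e(57) → 98
combine b(65), 98 → 163
combine c(104), 163 → 267
combine f(185), a(198) → 383
combine 267, 383 → 650
The encoded length is the sum of every internal node's weight: 98 + 163 + 267 + 383 + 650 = 1561 bits.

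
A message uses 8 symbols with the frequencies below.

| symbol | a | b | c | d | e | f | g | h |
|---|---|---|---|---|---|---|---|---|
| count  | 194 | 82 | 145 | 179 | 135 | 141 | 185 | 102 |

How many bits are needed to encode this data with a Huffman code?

3479

Merge the two smallest weights repeatedly:
combine b(82), h(102) → 184
combine e(135), f(141) → 276
combine c(145), d(179) → 324
combine 184, g(185) → 369
combine a(194), 276 → 470
combine 324, 369 → 693
combine 470, 693 → 1163
Each symbol's bit-cost is frequency × depth; summing gives 3479 bits (equivalently 184 + 276 + 324 + 369 + 470 + 693 + 1163).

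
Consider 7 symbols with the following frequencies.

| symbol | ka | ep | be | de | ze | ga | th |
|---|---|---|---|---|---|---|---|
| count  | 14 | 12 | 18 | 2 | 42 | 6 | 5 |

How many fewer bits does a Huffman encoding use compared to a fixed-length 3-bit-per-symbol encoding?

64

Fixed-length: 3 bits × 99 symbols = 297 bits.
Huffman merges:
combine de(2), th(5) → 7
combine ga(6), 7 → 13
combine ep(12), 13 → 25
combine ka(14), be(18) → 32
combine 25, 32 → 57
combine ze(42), 57 → 99
Huffman total = 7 + 13 + 25 + 32 + 57 + 99 = 233 bits.
Saving = 297 − 233 = 64 bits.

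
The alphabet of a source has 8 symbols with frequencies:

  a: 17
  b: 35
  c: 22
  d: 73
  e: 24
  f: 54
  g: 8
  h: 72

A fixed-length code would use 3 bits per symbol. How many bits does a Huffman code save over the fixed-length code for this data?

Fixed-length: 3 bits × 305 symbols = 915 bits.
Huffman merges:
combine g(8), a(17) → 25
combine c(22), e(24) → 46
combine 25, b(35) → 60
combine 46, f(54) → 100
combine 60, h(72) → 132
combine d(73), 100 → 173
combine 132, 173 → 305
Huffman total = 25 + 46 + 60 + 100 + 132 + 173 + 305 = 841 bits.
Saving = 915 − 841 = 74 bits.

74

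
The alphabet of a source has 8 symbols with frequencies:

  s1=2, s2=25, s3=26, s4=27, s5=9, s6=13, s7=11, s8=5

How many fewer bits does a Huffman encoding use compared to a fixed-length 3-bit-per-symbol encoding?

Fixed-length: 3 bits × 118 symbols = 354 bits.
Huffman merges:
merge s1(2) and s8(5): 7
merge 7 and s5(9): 16
merge s7(11) and s6(13): 24
merge 16 and 24: 40
merge s2(25) and s3(26): 51
merge s4(27) and 40: 67
merge 51 and 67: 118
Huffman total = 7 + 16 + 24 + 40 + 51 + 67 + 118 = 323 bits.
Saving = 354 − 323 = 31 bits.

31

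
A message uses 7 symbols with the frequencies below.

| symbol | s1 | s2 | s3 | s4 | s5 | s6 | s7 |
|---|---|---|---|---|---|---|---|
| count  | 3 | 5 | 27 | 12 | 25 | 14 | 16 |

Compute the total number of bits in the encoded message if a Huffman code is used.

262

Merge the two smallest weights repeatedly:
combine s1(3), s2(5) → 8
combine 8, s4(12) → 20
combine s6(14), s7(16) → 30
combine 20, s5(25) → 45
combine s3(27), 30 → 57
combine 45, 57 → 102
Total encoded bits = sum of merged weights = 8 + 20 + 30 + 45 + 57 + 102 = 262.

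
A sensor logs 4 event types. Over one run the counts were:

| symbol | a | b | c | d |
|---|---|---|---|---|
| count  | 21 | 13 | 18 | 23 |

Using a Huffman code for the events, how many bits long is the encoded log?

150

Merge the two smallest weights repeatedly:
merge b(13) and c(18): 31
merge a(21) and d(23): 44
merge 31 and 44: 75
Total encoded bits = sum of merged weights = 31 + 44 + 75 = 150.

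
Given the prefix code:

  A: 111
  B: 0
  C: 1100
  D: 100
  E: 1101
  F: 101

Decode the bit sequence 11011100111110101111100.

ECAEBAC

Read left to right; each codeword is recognised as soon as it completes (prefix code):
  1101→E | 1100→C | 111→A | 1101→E | 0→B | 111→A | 1100→C
Decoded message: ECAEBAC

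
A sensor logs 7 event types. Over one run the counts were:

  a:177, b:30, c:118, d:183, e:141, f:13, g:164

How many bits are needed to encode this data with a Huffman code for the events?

2158

Merge the two smallest weights repeatedly:
combine f(13), b(30) → 43
combine 43, c(118) → 161
combine e(141), 161 → 302
combine g(164), a(177) → 341
combine d(183), 302 → 485
combine 341, 485 → 826
Each symbol's bit-cost is frequency × depth; summing gives 2158 bits (equivalently 43 + 161 + 302 + 341 + 485 + 826).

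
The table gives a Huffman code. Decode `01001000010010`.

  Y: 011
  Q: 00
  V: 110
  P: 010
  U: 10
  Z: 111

Read left to right; each codeword is recognised as soon as it completes (prefix code):
  010→P | 010→P | 00→Q | 010→P | 010→P
Decoded message: PPQPP

PPQPP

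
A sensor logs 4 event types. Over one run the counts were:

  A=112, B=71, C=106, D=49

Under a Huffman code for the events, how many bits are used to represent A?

Huffman merges, smallest pair first:
combine D(49), B(71) → 120
combine C(106), A(112) → 218
combine 120, 218 → 338
The subtree containing A is merged 2 times, so code length = 2.

2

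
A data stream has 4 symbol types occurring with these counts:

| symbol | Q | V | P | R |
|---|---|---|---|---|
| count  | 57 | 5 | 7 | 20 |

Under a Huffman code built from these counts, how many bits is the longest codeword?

3

Merge the two lowest-weight nodes at each step:
V(5) + P(7) → 12
12 + R(20) → 32
32 + Q(57) → 89
The rarest symbols sit at the bottom; the longest codeword is 3 bits.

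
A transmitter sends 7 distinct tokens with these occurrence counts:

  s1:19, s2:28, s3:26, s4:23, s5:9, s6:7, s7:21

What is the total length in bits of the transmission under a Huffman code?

Greedily combine the two least-frequent nodes:
s6(7) + s5(9) → 16
16 + s1(19) → 35
s7(21) + s4(23) → 44
s3(26) + s2(28) → 54
35 + 44 → 79
54 + 79 → 133
Total encoded bits = sum of merged weights = 16 + 35 + 44 + 54 + 79 + 133 = 361.

361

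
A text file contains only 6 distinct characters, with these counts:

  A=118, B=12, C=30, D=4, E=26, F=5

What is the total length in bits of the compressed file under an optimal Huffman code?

Merge the two smallest weights repeatedly:
D(4) + F(5) → 9
9 + B(12) → 21
21 + E(26) → 47
C(30) + 47 → 77
77 + A(118) → 195
Total encoded bits = sum of merged weights = 9 + 21 + 47 + 77 + 195 = 349.

349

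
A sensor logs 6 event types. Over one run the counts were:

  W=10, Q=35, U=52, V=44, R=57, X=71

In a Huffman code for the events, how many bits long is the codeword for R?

2

Repeatedly merge the two smallest:
merge W(10) and Q(35): 45
merge V(44) and 45: 89
merge U(52) and R(57): 109
merge X(71) and 89: 160
merge 109 and 160: 269
R sits 2 levels below the root, so its codeword is 2 bits.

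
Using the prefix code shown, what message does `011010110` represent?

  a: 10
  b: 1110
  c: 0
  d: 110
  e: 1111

cdad

Read left to right; each codeword is recognised as soon as it completes (prefix code):
  0→c | 110→d | 10→a | 110→d
Decoded message: cdad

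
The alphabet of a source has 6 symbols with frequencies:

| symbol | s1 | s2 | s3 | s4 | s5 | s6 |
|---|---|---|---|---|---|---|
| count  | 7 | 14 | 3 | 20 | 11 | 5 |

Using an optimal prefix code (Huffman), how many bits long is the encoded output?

143

Greedily combine the two least-frequent nodes:
merge s3(3) and s6(5): 8
merge s1(7) and 8: 15
merge s5(11) and s2(14): 25
merge 15 and s4(20): 35
merge 25 and 35: 60
Total encoded bits = sum of merged weights = 8 + 15 + 25 + 35 + 60 = 143.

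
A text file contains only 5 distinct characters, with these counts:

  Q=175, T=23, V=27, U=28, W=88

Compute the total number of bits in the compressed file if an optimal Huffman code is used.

635

Merge the two smallest weights repeatedly:
merge T(23) and V(27): 50
merge U(28) and 50: 78
merge 78 and W(88): 166
merge 166 and Q(175): 341
Each symbol's bit-cost is frequency × depth; summing gives 635 bits (equivalently 50 + 78 + 166 + 341).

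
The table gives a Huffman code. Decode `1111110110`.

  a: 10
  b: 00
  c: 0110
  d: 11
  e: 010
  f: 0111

Read left to right; each codeword is recognised as soon as it completes (prefix code):
  11→d | 11→d | 11→d | 0110→c
Decoded message: dddc

dddc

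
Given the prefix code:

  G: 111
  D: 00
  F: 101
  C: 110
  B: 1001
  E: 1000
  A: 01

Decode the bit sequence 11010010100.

CBAD

Read left to right; each codeword is recognised as soon as it completes (prefix code):
  110→C | 1001→B | 01→A | 00→D
Decoded message: CBAD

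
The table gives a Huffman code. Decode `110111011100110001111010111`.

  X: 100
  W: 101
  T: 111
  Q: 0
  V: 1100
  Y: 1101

Read left to right; each codeword is recognised as soon as it completes (prefix code):
  1101→Y | 1101→Y | 1100→V | 1100→V | 0→Q | 111→T | 101→W | 0→Q | 111→T
Decoded message: YYVVQTWQT

YYVVQTWQT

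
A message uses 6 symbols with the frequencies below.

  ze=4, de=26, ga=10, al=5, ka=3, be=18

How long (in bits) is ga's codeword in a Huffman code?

Build the tree from the bottom:
combine ka(3), ze(4) → 7
combine al(5), 7 → 12
combine ga(10), 12 → 22
combine be(18), 22 → 40
combine de(26), 40 → 66
ga sits 3 levels below the root, so its codeword is 3 bits.

3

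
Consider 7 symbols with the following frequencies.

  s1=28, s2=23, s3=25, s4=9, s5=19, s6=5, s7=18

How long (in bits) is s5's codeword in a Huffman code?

Repeatedly merge the two smallest:
merge s6(5) and s4(9): 14
merge 14 and s7(18): 32
merge s5(19) and s2(23): 42
merge s3(25) and s1(28): 53
merge 32 and 42: 74
merge 53 and 74: 127
s5's leaf is at depth 3, giving a 3-bit codeword.

3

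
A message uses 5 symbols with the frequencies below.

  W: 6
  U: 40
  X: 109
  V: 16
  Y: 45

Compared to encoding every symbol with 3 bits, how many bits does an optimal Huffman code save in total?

Fixed-length: 3 bits × 216 symbols = 648 bits.
Huffman merges:
W(6) + V(16) → 22
22 + U(40) → 62
Y(45) + 62 → 107
107 + X(109) → 216
Huffman total = 22 + 62 + 107 + 216 = 407 bits.
Saving = 648 − 407 = 241 bits.

241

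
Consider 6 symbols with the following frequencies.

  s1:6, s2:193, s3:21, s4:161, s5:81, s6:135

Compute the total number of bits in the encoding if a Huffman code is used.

Build the Huffman tree bottom-up:
merge s1(6) and s3(21): 27
merge 27 and s5(81): 108
merge 108 and s6(135): 243
merge s4(161) and s2(193): 354
merge 243 and 354: 597
The encoded length is the sum of every internal node's weight: 27 + 108 + 243 + 354 + 597 = 1329 bits.

1329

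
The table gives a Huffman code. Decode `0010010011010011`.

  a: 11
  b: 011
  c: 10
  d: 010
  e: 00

ecdbdb

Read left to right; each codeword is recognised as soon as it completes (prefix code):
  00→e | 10→c | 010→d | 011→b | 010→d | 011→b
Decoded message: ecdbdb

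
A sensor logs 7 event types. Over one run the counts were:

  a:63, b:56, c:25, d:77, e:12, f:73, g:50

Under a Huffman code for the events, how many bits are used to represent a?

3

Huffman merges, smallest pair first:
combine e(12), c(25) → 37
combine 37, g(50) → 87
combine b(56), a(63) → 119
combine f(73), d(77) → 150
combine 87, 119 → 206
combine 150, 206 → 356
The subtree containing a is merged 3 times, so code length = 3.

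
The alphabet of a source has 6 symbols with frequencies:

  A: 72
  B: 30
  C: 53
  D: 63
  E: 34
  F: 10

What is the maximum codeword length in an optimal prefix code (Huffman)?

4

Merge the two lowest-weight nodes at each step:
F(10) + B(30) → 40
E(34) + 40 → 74
C(53) + D(63) → 116
A(72) + 74 → 146
116 + 146 → 262
The first pair merged (F, B) ends up deepest, at depth 4.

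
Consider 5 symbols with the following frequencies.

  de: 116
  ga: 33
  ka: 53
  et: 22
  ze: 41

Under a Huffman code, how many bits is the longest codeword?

3

Merge the two lowest-weight nodes at each step:
et(22) + ga(33) → 55
ze(41) + ka(53) → 94
55 + 94 → 149
de(116) + 149 → 265
The rarest symbols sit at the bottom; the longest codeword is 3 bits.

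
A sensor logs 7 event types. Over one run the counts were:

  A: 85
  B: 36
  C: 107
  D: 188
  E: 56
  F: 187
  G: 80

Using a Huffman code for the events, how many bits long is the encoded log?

Greedily combine the two least-frequent nodes:
merge B(36) and E(56): 92
merge G(80) and A(85): 165
merge 92 and C(107): 199
merge 165 and F(187): 352
merge D(188) and 199: 387
merge 352 and 387: 739
The encoded length is the sum of every internal node's weight: 92 + 165 + 199 + 352 + 387 + 739 = 1934 bits.

1934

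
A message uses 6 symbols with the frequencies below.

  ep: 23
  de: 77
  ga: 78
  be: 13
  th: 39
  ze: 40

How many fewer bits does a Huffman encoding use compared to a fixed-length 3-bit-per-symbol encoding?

Fixed-length: 3 bits × 270 symbols = 810 bits.
Huffman merges:
merge be(13) and ep(23): 36
merge 36 and th(39): 75
merge ze(40) and 75: 115
merge de(77) and ga(78): 155
merge 115 and 155: 270
Huffman total = 36 + 75 + 115 + 155 + 270 = 651 bits.
Saving = 810 − 651 = 159 bits.

159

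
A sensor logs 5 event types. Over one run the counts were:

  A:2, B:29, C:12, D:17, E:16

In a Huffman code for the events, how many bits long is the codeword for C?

3

Build the tree from the bottom:
A(2) + C(12) → 14
14 + E(16) → 30
D(17) + B(29) → 46
30 + 46 → 76
C's leaf is at depth 3, giving a 3-bit codeword.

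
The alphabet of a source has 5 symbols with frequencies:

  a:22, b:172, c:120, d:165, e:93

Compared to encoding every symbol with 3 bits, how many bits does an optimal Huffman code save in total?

457

Fixed-length: 3 bits × 572 symbols = 1716 bits.
Huffman merges:
combine a(22), e(93) → 115
combine 115, c(120) → 235
combine d(165), b(172) → 337
combine 235, 337 → 572
Huffman total = 115 + 235 + 337 + 572 = 1259 bits.
Saving = 1716 − 1259 = 457 bits.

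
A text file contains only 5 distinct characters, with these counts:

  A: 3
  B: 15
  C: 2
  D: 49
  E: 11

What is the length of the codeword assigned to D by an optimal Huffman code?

1

Build the tree from the bottom:
combine C(2), A(3) → 5
combine 5, E(11) → 16
combine B(15), 16 → 31
combine 31, D(49) → 80
D is merged only at the final step, so code length = 1.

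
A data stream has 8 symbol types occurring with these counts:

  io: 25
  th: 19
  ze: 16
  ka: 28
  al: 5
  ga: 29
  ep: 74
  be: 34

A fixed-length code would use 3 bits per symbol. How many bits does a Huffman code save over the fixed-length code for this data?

Fixed-length: 3 bits × 230 symbols = 690 bits.
Huffman merges:
al(5) + ze(16) → 21
th(19) + 21 → 40
io(25) + ka(28) → 53
ga(29) + be(34) → 63
40 + 53 → 93
63 + ep(74) → 137
93 + 137 → 230
Huffman total = 21 + 40 + 53 + 63 + 93 + 137 + 230 = 637 bits.
Saving = 690 − 637 = 53 bits.

53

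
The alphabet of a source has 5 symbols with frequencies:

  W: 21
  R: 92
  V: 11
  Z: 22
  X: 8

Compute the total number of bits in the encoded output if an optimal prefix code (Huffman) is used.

Merge the two smallest weights repeatedly:
X(8) + V(11) → 19
19 + W(21) → 40
Z(22) + 40 → 62
62 + R(92) → 154
Total encoded bits = sum of merged weights = 19 + 40 + 62 + 154 = 275.

275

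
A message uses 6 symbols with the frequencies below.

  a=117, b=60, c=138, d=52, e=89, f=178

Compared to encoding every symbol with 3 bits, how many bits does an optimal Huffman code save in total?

321

Fixed-length: 3 bits × 634 symbols = 1902 bits.
Huffman merges:
combine d(52), b(60) → 112
combine e(89), 112 → 201
combine a(117), c(138) → 255
combine f(178), 201 → 379
combine 255, 379 → 634
Huffman total = 112 + 201 + 255 + 379 + 634 = 1581 bits.
Saving = 1902 − 1581 = 321 bits.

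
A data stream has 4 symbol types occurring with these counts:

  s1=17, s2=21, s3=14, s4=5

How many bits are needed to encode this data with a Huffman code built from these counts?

112

Greedily combine the two least-frequent nodes:
combine s4(5), s3(14) → 19
combine s1(17), 19 → 36
combine s2(21), 36 → 57
Each symbol's bit-cost is frequency × depth; summing gives 112 bits (equivalently 19 + 36 + 57).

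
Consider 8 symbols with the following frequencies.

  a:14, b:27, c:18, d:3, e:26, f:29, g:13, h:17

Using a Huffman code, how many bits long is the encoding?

Greedily combine the two least-frequent nodes:
d(3) + g(13) → 16
a(14) + 16 → 30
h(17) + c(18) → 35
e(26) + b(27) → 53
f(29) + 30 → 59
35 + 53 → 88
59 + 88 → 147
Total encoded bits = sum of merged weights = 16 + 30 + 35 + 53 + 59 + 88 + 147 = 428.

428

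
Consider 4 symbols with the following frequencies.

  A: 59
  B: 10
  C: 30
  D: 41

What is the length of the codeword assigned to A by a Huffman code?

1

Huffman merges, smallest pair first:
combine B(10), C(30) → 40
combine 40, D(41) → 81
combine A(59), 81 → 140
A is a child of the root — depth 1, so its codeword is a single bit.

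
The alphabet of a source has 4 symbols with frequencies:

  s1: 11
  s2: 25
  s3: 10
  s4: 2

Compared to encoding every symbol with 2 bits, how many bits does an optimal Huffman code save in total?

13

Fixed-length: 2 bits × 48 symbols = 96 bits.
Huffman merges:
s4(2) + s3(10) → 12
s1(11) + 12 → 23
23 + s2(25) → 48
Huffman total = 12 + 23 + 48 = 83 bits.
Saving = 96 − 83 = 13 bits.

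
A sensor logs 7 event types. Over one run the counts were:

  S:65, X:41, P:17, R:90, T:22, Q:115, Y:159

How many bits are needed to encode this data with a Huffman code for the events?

1282

Greedily combine the two least-frequent nodes:
merge P(17) and T(22): 39
merge 39 and X(41): 80
merge S(65) and 80: 145
merge R(90) and Q(115): 205
merge 145 and Y(159): 304
merge 205 and 304: 509
Total encoded bits = sum of merged weights = 39 + 80 + 145 + 205 + 304 + 509 = 1282.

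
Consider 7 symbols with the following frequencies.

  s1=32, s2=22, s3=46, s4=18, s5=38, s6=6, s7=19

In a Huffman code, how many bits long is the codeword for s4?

4

Huffman merges, smallest pair first:
combine s6(6), s4(18) → 24
combine s7(19), s2(22) → 41
combine 24, s1(32) → 56
combine s5(38), 41 → 79
combine s3(46), 56 → 102
combine 79, 102 → 181
s4 sits 4 levels below the root, so its codeword is 4 bits.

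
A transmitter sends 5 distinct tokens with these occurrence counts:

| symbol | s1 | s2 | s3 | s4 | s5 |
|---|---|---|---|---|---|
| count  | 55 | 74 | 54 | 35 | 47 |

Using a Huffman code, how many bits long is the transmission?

612

Build the Huffman tree bottom-up:
combine s4(35), s5(47) → 82
combine s3(54), s1(55) → 109
combine s2(74), 82 → 156
combine 109, 156 → 265
Each symbol's bit-cost is frequency × depth; summing gives 612 bits (equivalently 82 + 109 + 156 + 265).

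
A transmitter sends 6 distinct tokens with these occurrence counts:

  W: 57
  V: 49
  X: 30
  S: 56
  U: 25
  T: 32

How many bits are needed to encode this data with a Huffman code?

Merge the two smallest weights repeatedly:
combine U(25), X(30) → 55
combine T(32), V(49) → 81
combine 55, S(56) → 111
combine W(57), 81 → 138
combine 111, 138 → 249
Total encoded bits = sum of merged weights = 55 + 81 + 111 + 138 + 249 = 634.

634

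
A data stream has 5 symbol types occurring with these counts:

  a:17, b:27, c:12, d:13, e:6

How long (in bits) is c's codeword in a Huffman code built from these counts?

3

Huffman merges, smallest pair first:
merge e(6) and c(12): 18
merge d(13) and a(17): 30
merge 18 and b(27): 45
merge 30 and 45: 75
The subtree containing c is merged 3 times, so code length = 3.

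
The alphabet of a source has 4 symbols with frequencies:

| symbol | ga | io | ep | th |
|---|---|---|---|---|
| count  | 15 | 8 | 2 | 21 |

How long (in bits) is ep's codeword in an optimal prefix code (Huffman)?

Repeatedly merge the two smallest:
ep(2) + io(8) → 10
10 + ga(15) → 25
th(21) + 25 → 46
ep sits 3 levels below the root, so its codeword is 3 bits.

3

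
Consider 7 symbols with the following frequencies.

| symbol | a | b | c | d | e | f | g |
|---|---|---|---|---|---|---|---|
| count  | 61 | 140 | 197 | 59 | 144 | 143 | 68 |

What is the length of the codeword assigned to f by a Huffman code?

Huffman merges, smallest pair first:
merge d(59) and a(61): 120
merge g(68) and 120: 188
merge b(140) and f(143): 283
merge e(144) and 188: 332
merge c(197) and 283: 480
merge 332 and 480: 812
f's leaf is at depth 3, giving a 3-bit codeword.

3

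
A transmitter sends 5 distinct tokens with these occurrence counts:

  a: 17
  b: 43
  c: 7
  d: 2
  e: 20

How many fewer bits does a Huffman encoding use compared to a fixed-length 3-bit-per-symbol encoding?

Fixed-length: 3 bits × 89 symbols = 267 bits.
Huffman merges:
merge d(2) and c(7): 9
merge 9 and a(17): 26
merge e(20) and 26: 46
merge b(43) and 46: 89
Huffman total = 9 + 26 + 46 + 89 = 170 bits.
Saving = 267 − 170 = 97 bits.

97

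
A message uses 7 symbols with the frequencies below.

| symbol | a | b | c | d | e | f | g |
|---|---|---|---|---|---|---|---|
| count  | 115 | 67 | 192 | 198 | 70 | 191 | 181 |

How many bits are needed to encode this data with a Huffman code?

Build the Huffman tree bottom-up:
b(67) + e(70) → 137
a(115) + 137 → 252
g(181) + f(191) → 372
c(192) + d(198) → 390
252 + 372 → 624
390 + 624 → 1014
Each symbol's bit-cost is frequency × depth; summing gives 2789 bits (equivalently 137 + 252 + 372 + 390 + 624 + 1014).

2789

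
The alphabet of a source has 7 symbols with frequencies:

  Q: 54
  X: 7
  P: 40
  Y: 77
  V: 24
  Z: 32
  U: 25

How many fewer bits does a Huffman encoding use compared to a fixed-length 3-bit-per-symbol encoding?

Fixed-length: 3 bits × 259 symbols = 777 bits.
Huffman merges:
merge X(7) and V(24): 31
merge U(25) and 31: 56
merge Z(32) and P(40): 72
merge Q(54) and 56: 110
merge 72 and Y(77): 149
merge 110 and 149: 259
Huffman total = 31 + 56 + 72 + 110 + 149 + 259 = 677 bits.
Saving = 777 − 677 = 100 bits.

100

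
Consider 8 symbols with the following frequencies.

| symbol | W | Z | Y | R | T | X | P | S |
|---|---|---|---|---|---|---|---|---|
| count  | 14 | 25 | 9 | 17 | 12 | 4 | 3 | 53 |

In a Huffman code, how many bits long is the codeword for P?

Huffman merges, smallest pair first:
merge P(3) and X(4): 7
merge 7 and Y(9): 16
merge T(12) and W(14): 26
merge 16 and R(17): 33
merge Z(25) and 26: 51
merge 33 and 51: 84
merge S(53) and 84: 137
P's leaf is at depth 5, giving a 5-bit codeword.

5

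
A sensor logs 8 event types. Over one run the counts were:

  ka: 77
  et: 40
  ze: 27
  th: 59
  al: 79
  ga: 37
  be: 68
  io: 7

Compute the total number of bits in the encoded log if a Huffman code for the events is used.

1131

Merge the two smallest weights repeatedly:
io(7) + ze(27) → 34
34 + ga(37) → 71
et(40) + th(59) → 99
be(68) + 71 → 139
ka(77) + al(79) → 156
99 + 139 → 238
156 + 238 → 394
The encoded length is the sum of every internal node's weight: 34 + 71 + 99 + 139 + 156 + 238 + 394 = 1131 bits.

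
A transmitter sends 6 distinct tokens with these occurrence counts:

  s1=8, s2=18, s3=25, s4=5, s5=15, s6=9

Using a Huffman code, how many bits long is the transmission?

Merge the two smallest weights repeatedly:
combine s4(5), s1(8) → 13
combine s6(9), 13 → 22
combine s5(15), s2(18) → 33
combine 22, s3(25) → 47
combine 33, 47 → 80
The encoded length is the sum of every internal node's weight: 13 + 22 + 33 + 47 + 80 = 195 bits.

195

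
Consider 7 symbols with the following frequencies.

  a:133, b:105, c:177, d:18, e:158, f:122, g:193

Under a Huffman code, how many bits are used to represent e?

3

Build the tree from the bottom:
combine d(18), b(105) → 123
combine f(122), 123 → 245
combine a(133), e(158) → 291
combine c(177), g(193) → 370
combine 245, 291 → 536
combine 370, 536 → 906
The subtree containing e is merged 3 times, so code length = 3.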